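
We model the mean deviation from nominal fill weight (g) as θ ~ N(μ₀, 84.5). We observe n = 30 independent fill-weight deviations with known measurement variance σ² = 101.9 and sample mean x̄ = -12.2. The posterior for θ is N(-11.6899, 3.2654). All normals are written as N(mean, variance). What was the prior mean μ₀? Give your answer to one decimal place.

The posterior mean is a precision-weighted average: μ_n = (τ₀μ₀ + τ_data·x̄)/(τ₀+τ_data), with τ₀=1/σ₀² and τ_data=n/σ².
Here τ₀ = 1/84.5 = 0.011834 and τ_data = 30/101.9 = 0.294406, so τ_n = 0.306240.
Rearranging for μ₀: μ₀ = (μ_n·τ_n − τ_data·x̄)/τ₀ = (-11.6899·0.306240 − 0.294406·-12.2) / 0.011834 = 0.011838/0.011834 ≈ 1.0.

μ₀ = 1.0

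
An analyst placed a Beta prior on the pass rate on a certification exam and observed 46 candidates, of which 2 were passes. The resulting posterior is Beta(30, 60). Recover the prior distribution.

Beta(28, 16)

Under Beta–binomial conjugacy the posterior parameters are (α+s, β+f).
Subtract the data counts: 30−2=28, 60−44=16.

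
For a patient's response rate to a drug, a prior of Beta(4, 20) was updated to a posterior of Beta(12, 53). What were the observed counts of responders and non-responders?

8 responders and 33 non-responders

Under Beta–binomial conjugacy the posterior parameters are (α+s, β+f).
So s = 12 − 4 = 8 and f = 53 − 20 = 33.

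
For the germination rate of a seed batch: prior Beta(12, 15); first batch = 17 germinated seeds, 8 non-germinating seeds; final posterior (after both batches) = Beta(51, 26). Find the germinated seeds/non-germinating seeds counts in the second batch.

22 germinated seeds and 3 non-germinating seeds

Sequential conjugate updates are equivalent to a single update on the pooled data, so total successes = posterior α − prior α and total failures = posterior β − prior β.
Total across both batches: 51−12=39 germinated seeds, 26−15=11 non-germinating seeds.
Subtract the first batch: 39−17=22 germinated seeds and 11−8=3 non-germinating seeds.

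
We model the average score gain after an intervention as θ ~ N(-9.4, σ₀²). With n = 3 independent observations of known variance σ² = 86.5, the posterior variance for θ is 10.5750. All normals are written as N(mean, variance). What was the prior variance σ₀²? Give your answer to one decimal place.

Posterior precision equals prior precision plus data precision: 1/σ_n² = 1/σ₀² + n/σ².
So 1/σ₀² = 1/10.5750 − 3/86.5 = 0.094563 − 0.034682 = 0.059881.
Hence σ₀² = 1/0.059881 ≈ 16.7.

σ₀² = 16.7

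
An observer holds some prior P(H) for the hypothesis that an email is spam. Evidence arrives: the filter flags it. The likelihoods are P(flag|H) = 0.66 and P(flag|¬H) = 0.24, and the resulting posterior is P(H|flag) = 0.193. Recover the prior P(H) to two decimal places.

Bayes' rule in odds form gives O(H|E) = O(H)·[P(E|H)/P(E|¬H)], hence O(H) = O(H|E)/LR.
Posterior odds = 0.193/(1−0.193) = 0.2392. LR = 0.66/0.24 = 2.7500.
Prior odds = 0.2392/2.7500 = 0.0870, so P(H) = 0.0870/(1+0.0870) ≈ 0.08.

P(H) = 0.08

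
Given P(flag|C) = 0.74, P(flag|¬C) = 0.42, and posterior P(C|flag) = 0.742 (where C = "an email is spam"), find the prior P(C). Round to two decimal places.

P(C) = 0.62

Bayes' rule in odds form gives O(C|E) = O(C)·[P(E|C)/P(E|¬C)], hence O(C) = O(C|E)/LR.
Posterior odds = 0.742/(1−0.742) = 2.8760. LR = 0.74/0.42 = 1.7619.
Prior odds = 2.8760/1.7619 = 1.6323, so P(C) = 1.6323/(1+1.6323) ≈ 0.62.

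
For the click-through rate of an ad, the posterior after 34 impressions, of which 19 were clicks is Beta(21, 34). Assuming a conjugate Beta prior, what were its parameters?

A Beta(α, β) prior with s successes and f failures in binomial data gives a Beta(α+s, β+f) posterior.
Subtract the data counts: 21−19=2, 34−15=19.

Beta(2, 19)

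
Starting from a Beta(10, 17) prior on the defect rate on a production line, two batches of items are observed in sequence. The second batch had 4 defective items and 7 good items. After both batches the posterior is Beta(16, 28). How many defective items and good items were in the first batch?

2 defective items and 4 good items

Because Beta–binomial updating is additive in the counts, the combined data contributed (α_post−α_prior, β_post−β_prior) successes and failures.
Total across both batches: 16−10=6 defective items, 28−17=11 good items.
Subtract the second batch: 6−4=2 defective items and 11−7=4 good items.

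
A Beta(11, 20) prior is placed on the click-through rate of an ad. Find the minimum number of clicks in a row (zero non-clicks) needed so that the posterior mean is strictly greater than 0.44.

k = 5

After k clicks and 0 non-clicks the posterior is Beta(11+k, 20), with mean (11+k)/(11+20+k).
Set (11+k)/(31+k) > 0.44 and solve: k > (0.44·31 − 11)/(1 − 0.44) = 4.714.
The smallest integer exceeding 4.714 is 5, and checking k=5: (16)/(36) = 0.4444 > 0.44.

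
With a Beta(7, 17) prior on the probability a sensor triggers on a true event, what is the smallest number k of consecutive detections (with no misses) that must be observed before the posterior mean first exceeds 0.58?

k = 17

After k detections and 0 misses the posterior is Beta(7+k, 17), with mean (7+k)/(7+17+k).
Set (7+k)/(24+k) > 0.58 and solve: k > (0.58·24 − 7)/(1 − 0.58) = 16.476.
The smallest integer exceeding 16.476 is 17.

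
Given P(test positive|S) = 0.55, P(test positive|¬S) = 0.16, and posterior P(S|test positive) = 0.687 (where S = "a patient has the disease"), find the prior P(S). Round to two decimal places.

Bayes' rule in odds form gives O(S|E) = O(S)·[P(E|S)/P(E|¬S)], hence O(S) = O(S|E)/LR.
Posterior odds = 0.687/(1−0.687) = 2.1949. LR = 0.55/0.16 = 3.4375.
Prior odds = 2.1949/3.4375 = 0.6385, so P(S) = 0.6385/(1+0.6385) ≈ 0.39.

P(S) = 0.39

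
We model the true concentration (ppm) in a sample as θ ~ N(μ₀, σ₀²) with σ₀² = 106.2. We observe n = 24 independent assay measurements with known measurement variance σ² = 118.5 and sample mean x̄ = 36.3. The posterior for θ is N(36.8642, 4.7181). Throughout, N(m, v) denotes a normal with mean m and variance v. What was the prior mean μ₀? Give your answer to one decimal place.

μ₀ = 49.0

The posterior mean is a precision-weighted average: μ_n = (τ₀μ₀ + τ_data·x̄)/(τ₀+τ_data), with τ₀=1/σ₀² and τ_data=n/σ².
Here τ₀ = 1/106.2 = 0.009416 and τ_data = 24/118.5 = 0.202532, so τ_n = 0.211948.
Rearranging for μ₀: μ₀ = (μ_n·τ_n − τ_data·x̄)/τ₀ = (36.8642·0.211948 − 0.202532·36.3) / 0.009416 = 0.461382/0.009416 ≈ 49.0.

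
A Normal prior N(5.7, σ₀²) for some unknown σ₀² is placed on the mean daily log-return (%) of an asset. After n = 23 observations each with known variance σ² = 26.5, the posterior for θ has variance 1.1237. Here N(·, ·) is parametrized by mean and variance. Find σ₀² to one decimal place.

For the Normal–Normal model with known σ², precisions add: τ_n = τ₀ + n/σ².
So 1/σ₀² = 1/1.1237 − 23/26.5 = 0.889917 − 0.867925 = 0.021992.
Hence σ₀² = 1/0.021992 ≈ 45.5.

σ₀² = 45.5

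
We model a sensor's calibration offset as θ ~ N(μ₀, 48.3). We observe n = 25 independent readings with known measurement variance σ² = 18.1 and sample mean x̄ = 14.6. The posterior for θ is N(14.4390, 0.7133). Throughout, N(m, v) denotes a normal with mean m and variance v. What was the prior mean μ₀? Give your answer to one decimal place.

μ₀ = 3.7

With known observation variance, the Normal–Normal posterior has precision τ_n = τ₀ + n/σ² and mean μ_n = (τ₀μ₀ + (n/σ²)x̄)/τ_n.
Here τ₀ = 1/48.3 = 0.020704 and τ_data = 25/18.1 = 1.381215, so τ_n = 1.401919.
Rearranging for μ₀: μ₀ = (μ_n·τ_n − τ_data·x̄)/τ₀ = (14.4390·1.401919 − 1.381215·14.6) / 0.020704 = 0.076569/0.020704 ≈ 3.7.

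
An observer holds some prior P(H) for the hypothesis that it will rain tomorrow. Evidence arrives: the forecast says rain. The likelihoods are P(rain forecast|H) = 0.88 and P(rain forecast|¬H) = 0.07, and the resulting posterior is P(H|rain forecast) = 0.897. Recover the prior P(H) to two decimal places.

P(H) = 0.41

In odds form, posterior odds = prior odds × likelihood ratio, so prior odds = posterior odds ÷ LR.
Posterior odds = 0.897/(1−0.897) = 8.7087. LR = 0.88/0.07 = 12.5714.
Prior odds = 8.7087/12.5714 = 0.6927, so P(H) = 0.6927/(1+0.6927) ≈ 0.41.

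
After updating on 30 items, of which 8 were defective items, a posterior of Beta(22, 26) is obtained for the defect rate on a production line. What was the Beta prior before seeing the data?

Beta(14, 4)

Under Beta–binomial conjugacy the posterior parameters are (α+s, β+f).
Subtract the data counts: 22−8=14, 26−22=4.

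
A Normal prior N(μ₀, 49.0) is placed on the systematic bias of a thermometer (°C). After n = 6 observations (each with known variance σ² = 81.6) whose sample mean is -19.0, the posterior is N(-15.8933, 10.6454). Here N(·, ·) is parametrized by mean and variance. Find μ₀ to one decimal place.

The posterior mean is a precision-weighted average: μ_n = (τ₀μ₀ + τ_data·x̄)/(τ₀+τ_data), with τ₀=1/σ₀² and τ_data=n/σ².
Here τ₀ = 1/49.0 = 0.020408 and τ_data = 6/81.6 = 0.073529, so τ_n = 0.093937.
Rearranging for μ₀: μ₀ = (μ_n·τ_n − τ_data·x̄)/τ₀ = (-15.8933·0.093937 − 0.073529·-19.0) / 0.020408 = -0.095918/0.020408 ≈ -4.7.

μ₀ = -4.7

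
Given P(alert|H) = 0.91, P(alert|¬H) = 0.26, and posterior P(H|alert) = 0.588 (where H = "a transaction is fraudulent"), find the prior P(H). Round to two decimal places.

P(H) = 0.29

Bayes' rule in odds form gives O(H|E) = O(H)·[P(E|H)/P(E|¬H)], hence O(H) = O(H|E)/LR.
Posterior odds = 0.588/(1−0.588) = 1.4272. LR = 0.91/0.26 = 3.5000.
Prior odds = 1.4272/3.5000 = 0.4078, so P(H) = 0.4078/(1+0.4078) ≈ 0.29.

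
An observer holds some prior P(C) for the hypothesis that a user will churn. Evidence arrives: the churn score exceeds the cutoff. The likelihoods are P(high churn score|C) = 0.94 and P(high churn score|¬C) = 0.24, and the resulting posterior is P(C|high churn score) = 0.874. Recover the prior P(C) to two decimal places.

P(C) = 0.64

In odds form, posterior odds = prior odds × likelihood ratio, so prior odds = posterior odds ÷ LR.
Posterior odds = 0.874/(1−0.874) = 6.9365. LR = 0.94/0.24 = 3.9167.
Prior odds = 6.9365/3.9167 = 1.7710, so P(C) = 1.7710/(1+1.7710) ≈ 0.64.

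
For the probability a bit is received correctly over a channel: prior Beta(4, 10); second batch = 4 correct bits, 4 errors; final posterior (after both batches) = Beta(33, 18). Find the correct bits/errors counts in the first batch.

Because Beta–binomial updating is additive in the counts, the combined data contributed (α_post−α_prior, β_post−β_prior) successes and failures.
Total across both batches: 33−4=29 correct bits, 18−10=8 errors.
Subtract the second batch: 29−4=25 correct bits and 8−4=4 errors.

25 correct bits and 4 errors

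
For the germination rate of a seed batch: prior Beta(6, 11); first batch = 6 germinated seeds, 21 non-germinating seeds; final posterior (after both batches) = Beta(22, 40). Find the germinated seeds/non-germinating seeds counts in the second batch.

Sequential conjugate updates are equivalent to a single update on the pooled data, so total successes = posterior α − prior α and total failures = posterior β − prior β.
Total across both batches: 22−6=16 germinated seeds, 40−11=29 non-germinating seeds.
Subtract the first batch: 16−6=10 germinated seeds and 29−21=8 non-germinating seeds.

10 germinated seeds and 8 non-germinating seeds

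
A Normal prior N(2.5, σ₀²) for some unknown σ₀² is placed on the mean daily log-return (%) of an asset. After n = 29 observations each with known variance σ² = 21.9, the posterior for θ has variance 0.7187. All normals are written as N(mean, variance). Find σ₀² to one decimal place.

σ₀² = 14.9

Posterior precision equals prior precision plus data precision: 1/σ_n² = 1/σ₀² + n/σ².
So 1/σ₀² = 1/0.7187 − 29/21.9 = 1.391401 − 1.324201 = 0.067200.
Hence σ₀² = 1/0.067200 ≈ 14.9.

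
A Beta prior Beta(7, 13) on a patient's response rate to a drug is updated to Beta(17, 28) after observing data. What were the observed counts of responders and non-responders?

10 responders and 15 non-responders

A Beta(α, β) prior with s successes and f failures in binomial data gives a Beta(α+s, β+f) posterior.
Match parameters: s=17−7=10, f=28−13=15.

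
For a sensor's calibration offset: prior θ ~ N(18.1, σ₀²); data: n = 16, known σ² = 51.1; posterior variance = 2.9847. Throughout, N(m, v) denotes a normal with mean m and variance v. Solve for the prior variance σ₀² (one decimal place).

σ₀² = 45.6

Posterior precision equals prior precision plus data precision: 1/σ_n² = 1/σ₀² + n/σ².
So 1/σ₀² = 1/2.9847 − 16/51.1 = 0.335042 − 0.313112 = 0.021930.
Hence σ₀² = 1/0.021930 ≈ 45.6.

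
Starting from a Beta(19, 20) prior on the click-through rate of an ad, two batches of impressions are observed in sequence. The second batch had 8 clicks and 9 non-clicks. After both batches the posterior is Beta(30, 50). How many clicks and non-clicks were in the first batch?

3 clicks and 21 non-clicks

Because Beta–binomial updating is additive in the counts, the combined data contributed (α_post−α_prior, β_post−β_prior) successes and failures.
Total across both batches: 30−19=11 clicks, 50−20=30 non-clicks.
Subtract the second batch: 11−8=3 clicks and 30−9=21 non-clicks.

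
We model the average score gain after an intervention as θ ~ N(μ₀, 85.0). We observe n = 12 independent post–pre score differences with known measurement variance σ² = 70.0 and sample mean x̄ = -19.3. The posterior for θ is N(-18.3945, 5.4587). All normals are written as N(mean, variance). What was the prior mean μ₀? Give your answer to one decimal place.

μ₀ = -5.2

With known observation variance, the Normal–Normal posterior has precision τ_n = τ₀ + n/σ² and mean μ_n = (τ₀μ₀ + (n/σ²)x̄)/τ_n.
Here τ₀ = 1/85.0 = 0.011765 and τ_data = 12/70.0 = 0.171429, so τ_n = 0.183194.
Rearranging for μ₀: μ₀ = (μ_n·τ_n − τ_data·x̄)/τ₀ = (-18.3945·0.183194 − 0.171429·-19.3) / 0.011765 = -0.061182/0.011765 ≈ -5.2.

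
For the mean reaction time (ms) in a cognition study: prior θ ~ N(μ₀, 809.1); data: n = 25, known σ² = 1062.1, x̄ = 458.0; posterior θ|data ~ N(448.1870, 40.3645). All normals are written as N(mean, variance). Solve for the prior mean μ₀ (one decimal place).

The posterior mean is a precision-weighted average: μ_n = (τ₀μ₀ + τ_data·x̄)/(τ₀+τ_data), with τ₀=1/σ₀² and τ_data=n/σ².
Here τ₀ = 1/809.1 = 0.001236 and τ_data = 25/1062.1 = 0.023538, so τ_n = 0.024774.
Rearranging for μ₀: μ₀ = (μ_n·τ_n − τ_data·x̄)/τ₀ = (448.1870·0.024774 − 0.023538·458.0) / 0.001236 = 0.322981/0.001236 ≈ 261.3.

μ₀ = 261.3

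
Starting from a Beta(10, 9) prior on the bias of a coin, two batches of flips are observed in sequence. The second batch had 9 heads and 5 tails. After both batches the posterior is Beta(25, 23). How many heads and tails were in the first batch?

6 heads and 9 tails

Because Beta–binomial updating is additive in the counts, the combined data contributed (α_post−α_prior, β_post−β_prior) successes and failures.
Total across both batches: 25−10=15 heads, 23−9=14 tails.
Subtract the second batch: 15−9=6 heads and 14−5=9 tails.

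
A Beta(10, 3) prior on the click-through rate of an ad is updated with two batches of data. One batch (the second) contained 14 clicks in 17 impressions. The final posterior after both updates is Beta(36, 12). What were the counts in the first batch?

Because Beta–binomial updating is additive in the counts, the combined data contributed (α_post−α_prior, β_post−β_prior) successes and failures.
Total across both batches: 36−10=26 clicks, 12−3=9 non-clicks.
Subtract the second batch: 26−14=12 clicks and 9−3=6 non-clicks.

12 clicks and 6 non-clicks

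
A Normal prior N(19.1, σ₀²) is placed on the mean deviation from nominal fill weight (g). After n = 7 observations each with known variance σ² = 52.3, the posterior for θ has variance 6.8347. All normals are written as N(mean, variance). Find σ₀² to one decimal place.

Posterior precision equals prior precision plus data precision: 1/σ_n² = 1/σ₀² + n/σ².
So 1/σ₀² = 1/6.8347 − 7/52.3 = 0.146312 − 0.133843 = 0.012469.
Hence σ₀² = 1/0.012469 ≈ 80.2.

σ₀² = 80.2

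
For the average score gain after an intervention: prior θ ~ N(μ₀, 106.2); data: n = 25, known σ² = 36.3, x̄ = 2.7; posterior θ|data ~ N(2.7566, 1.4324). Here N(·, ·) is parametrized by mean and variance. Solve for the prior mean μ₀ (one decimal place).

With known observation variance, the Normal–Normal posterior has precision τ_n = τ₀ + n/σ² and mean μ_n = (τ₀μ₀ + (n/σ²)x̄)/τ_n.
Here τ₀ = 1/106.2 = 0.009416 and τ_data = 25/36.3 = 0.688705, so τ_n = 0.698121.
Rearranging for μ₀: μ₀ = (μ_n·τ_n − τ_data·x̄)/τ₀ = (2.7566·0.698121 − 0.688705·2.7) / 0.009416 = 0.064937/0.009416 ≈ 6.9.

μ₀ = 6.9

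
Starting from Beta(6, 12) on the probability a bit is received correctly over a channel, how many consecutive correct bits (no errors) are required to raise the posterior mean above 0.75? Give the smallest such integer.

k = 31

After k correct bits and 0 errors the posterior is Beta(6+k, 12), with mean (6+k)/(6+12+k).
Set (6+k)/(18+k) > 0.75 and solve: k > (0.75·18 − 6)/(1 − 0.75) = 30.000.
The smallest integer exceeding 30.000 is 31, and checking k=31: (37)/(49) = 0.7551 > 0.75.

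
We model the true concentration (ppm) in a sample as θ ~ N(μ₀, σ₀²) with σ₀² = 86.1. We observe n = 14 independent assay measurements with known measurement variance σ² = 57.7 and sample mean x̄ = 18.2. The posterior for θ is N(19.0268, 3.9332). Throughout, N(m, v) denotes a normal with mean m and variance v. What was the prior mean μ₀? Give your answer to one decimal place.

μ₀ = 36.3

The posterior mean is a precision-weighted average: μ_n = (τ₀μ₀ + τ_data·x̄)/(τ₀+τ_data), with τ₀=1/σ₀² and τ_data=n/σ².
Here τ₀ = 1/86.1 = 0.011614 and τ_data = 14/57.7 = 0.242634, so τ_n = 0.254248.
Rearranging for μ₀: μ₀ = (μ_n·τ_n − τ_data·x̄)/τ₀ = (19.0268·0.254248 − 0.242634·18.2) / 0.011614 = 0.421587/0.011614 ≈ 36.3.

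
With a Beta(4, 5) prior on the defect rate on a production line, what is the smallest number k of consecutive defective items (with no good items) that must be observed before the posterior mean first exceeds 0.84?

After k defective items and 0 good items the posterior is Beta(4+k, 5), with mean (4+k)/(4+5+k).
Set (4+k)/(9+k) > 0.84 and solve: k > (0.84·9 − 4)/(1 − 0.84) = 22.250.
The smallest integer exceeding 22.250 is 23, and checking k=23: (27)/(32) = 0.8438 > 0.84.

k = 23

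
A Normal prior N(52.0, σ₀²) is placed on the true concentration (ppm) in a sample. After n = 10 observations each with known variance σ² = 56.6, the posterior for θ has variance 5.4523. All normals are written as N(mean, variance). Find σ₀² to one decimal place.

For the Normal–Normal model with known σ², precisions add: τ_n = τ₀ + n/σ².
So 1/σ₀² = 1/5.4523 − 10/56.6 = 0.183409 − 0.176678 = 0.006731.
Hence σ₀² = 1/0.006731 ≈ 148.6.

σ₀² = 148.6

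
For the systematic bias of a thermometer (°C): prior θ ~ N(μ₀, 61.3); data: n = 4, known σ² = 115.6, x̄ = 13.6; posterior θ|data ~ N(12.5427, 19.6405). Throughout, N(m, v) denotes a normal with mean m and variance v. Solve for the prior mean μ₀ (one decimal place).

μ₀ = 10.3

The posterior mean is a precision-weighted average: μ_n = (τ₀μ₀ + τ_data·x̄)/(τ₀+τ_data), with τ₀=1/σ₀² and τ_data=n/σ².
Here τ₀ = 1/61.3 = 0.016313 and τ_data = 4/115.6 = 0.034602, so τ_n = 0.050915.
Rearranging for μ₀: μ₀ = (μ_n·τ_n − τ_data·x̄)/τ₀ = (12.5427·0.050915 − 0.034602·13.6) / 0.016313 = 0.168024/0.016313 ≈ 10.3.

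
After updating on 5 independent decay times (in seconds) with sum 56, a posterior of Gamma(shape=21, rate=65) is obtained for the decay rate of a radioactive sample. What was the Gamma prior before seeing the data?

Gamma–exponential conjugacy: posterior shape = α + n, posterior rate = β + Σtᵢ.
So α = 21 − 5 = 16 and β = 65 − 56 = 9.

Gamma(shape=16, rate=9)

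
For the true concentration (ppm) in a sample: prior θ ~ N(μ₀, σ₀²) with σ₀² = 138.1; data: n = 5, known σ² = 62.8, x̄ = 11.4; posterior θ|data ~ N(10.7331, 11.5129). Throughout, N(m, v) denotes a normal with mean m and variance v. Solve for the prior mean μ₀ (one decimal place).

The posterior mean is a precision-weighted average: μ_n = (τ₀μ₀ + τ_data·x̄)/(τ₀+τ_data), with τ₀=1/σ₀² and τ_data=n/σ².
Here τ₀ = 1/138.1 = 0.007241 and τ_data = 5/62.8 = 0.079618, so τ_n = 0.086859.
Rearranging for μ₀: μ₀ = (μ_n·τ_n − τ_data·x̄)/τ₀ = (10.7331·0.086859 − 0.079618·11.4) / 0.007241 = 0.024621/0.007241 ≈ 3.4.

μ₀ = 3.4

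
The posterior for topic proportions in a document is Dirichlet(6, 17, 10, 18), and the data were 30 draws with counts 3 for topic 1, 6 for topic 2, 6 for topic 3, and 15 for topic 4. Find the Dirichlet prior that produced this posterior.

Dirichlet(3, 11, 4, 3)

For a Dirichlet(α) prior with multinomial counts c, the posterior is Dirichlet(α + c) componentwise.
Subtract each count from the matching posterior parameter: 6−3=3, 17−6=11, 10−6=4, 18−15=3.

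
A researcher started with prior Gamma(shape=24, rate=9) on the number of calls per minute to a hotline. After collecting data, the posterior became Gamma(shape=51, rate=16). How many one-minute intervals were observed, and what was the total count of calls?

n = 7 one-minute intervals with total 27 calls

Gamma–Poisson conjugacy: posterior shape = α + Σxᵢ, posterior rate = β + n.
Matching: Σxᵢ = 51 − 24 = 27 and n = 16 − 9 = 7.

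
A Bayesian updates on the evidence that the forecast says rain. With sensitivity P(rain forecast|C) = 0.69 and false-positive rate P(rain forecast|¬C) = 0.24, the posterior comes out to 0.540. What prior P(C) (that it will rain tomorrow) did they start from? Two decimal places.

P(C) = 0.29

Bayes' rule in odds form gives O(C|E) = O(C)·[P(E|C)/P(E|¬C)], hence O(C) = O(C|E)/LR.
Posterior odds = 0.540/(1−0.540) = 1.1739. LR = 0.69/0.24 = 2.8750.
Prior odds = 1.1739/2.8750 = 0.4083, so P(C) = 0.4083/(1+0.4083) ≈ 0.29.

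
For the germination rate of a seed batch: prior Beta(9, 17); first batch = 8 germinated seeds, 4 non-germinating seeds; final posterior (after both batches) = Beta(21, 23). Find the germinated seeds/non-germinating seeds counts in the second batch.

4 germinated seeds and 2 non-germinating seeds

Sequential conjugate updates are equivalent to a single update on the pooled data, so total successes = posterior α − prior α and total failures = posterior β − prior β.
Total across both batches: 21−9=12 germinated seeds, 23−17=6 non-germinating seeds.
Subtract the first batch: 12−8=4 germinated seeds and 6−4=2 non-germinating seeds.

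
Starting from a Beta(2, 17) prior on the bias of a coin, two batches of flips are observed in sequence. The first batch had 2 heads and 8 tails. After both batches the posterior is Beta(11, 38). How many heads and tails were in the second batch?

Sequential conjugate updates are equivalent to a single update on the pooled data, so total successes = posterior α − prior α and total failures = posterior β − prior β.
Total across both batches: 11−2=9 heads, 38−17=21 tails.
Subtract the first batch: 9−2=7 heads and 21−8=13 tails.

7 heads and 13 tails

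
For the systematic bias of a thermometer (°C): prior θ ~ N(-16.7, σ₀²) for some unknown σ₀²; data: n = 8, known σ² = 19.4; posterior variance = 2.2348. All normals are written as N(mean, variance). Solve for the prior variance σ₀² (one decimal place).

σ₀² = 28.5

For the Normal–Normal model with known σ², precisions add: τ_n = τ₀ + n/σ².
So 1/σ₀² = 1/2.2348 − 8/19.4 = 0.447467 − 0.412371 = 0.035096.
Hence σ₀² = 1/0.035096 ≈ 28.5.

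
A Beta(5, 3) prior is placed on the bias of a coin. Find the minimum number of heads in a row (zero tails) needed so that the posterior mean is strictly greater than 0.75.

k = 5

After k heads and 0 tails the posterior is Beta(5+k, 3), with mean (5+k)/(5+3+k).
Set (5+k)/(8+k) > 0.75 and solve: k > (0.75·8 − 5)/(1 − 0.75) = 4.000.
The smallest integer exceeding 4.000 is 5, and checking k=5: (10)/(13) = 0.7692 > 0.75.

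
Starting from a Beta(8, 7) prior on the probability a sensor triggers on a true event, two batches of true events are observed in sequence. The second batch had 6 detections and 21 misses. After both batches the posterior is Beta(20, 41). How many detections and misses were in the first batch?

6 detections and 13 misses

Sequential conjugate updates are equivalent to a single update on the pooled data, so total successes = posterior α − prior α and total failures = posterior β − prior β.
Total across both batches: 20−8=12 detections, 41−7=34 misses.
Subtract the second batch: 12−6=6 detections and 34−21=13 misses.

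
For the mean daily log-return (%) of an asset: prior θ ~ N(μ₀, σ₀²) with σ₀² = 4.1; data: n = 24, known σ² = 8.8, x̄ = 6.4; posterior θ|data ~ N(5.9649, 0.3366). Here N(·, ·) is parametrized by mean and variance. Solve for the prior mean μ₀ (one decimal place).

μ₀ = 1.1

The posterior mean is a precision-weighted average: μ_n = (τ₀μ₀ + τ_data·x̄)/(τ₀+τ_data), with τ₀=1/σ₀² and τ_data=n/σ².
Here τ₀ = 1/4.1 = 0.243902 and τ_data = 24/8.8 = 2.727273, so τ_n = 2.971175.
Rearranging for μ₀: μ₀ = (μ_n·τ_n − τ_data·x̄)/τ₀ = (5.9649·2.971175 − 2.727273·6.4) / 0.243902 = 0.268215/0.243902 ≈ 1.1.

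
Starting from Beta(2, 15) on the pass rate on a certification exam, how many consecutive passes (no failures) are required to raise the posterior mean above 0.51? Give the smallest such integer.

After k passes and 0 failures the posterior is Beta(2+k, 15), with mean (2+k)/(2+15+k).
Set (2+k)/(17+k) > 0.51 and solve: k > (0.51·17 − 2)/(1 − 0.51) = 13.612.
The smallest integer exceeding 13.612 is 14.

k = 14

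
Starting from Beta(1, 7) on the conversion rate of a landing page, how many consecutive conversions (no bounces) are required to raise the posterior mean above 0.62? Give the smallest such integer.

k = 11

After k conversions and 0 bounces the posterior is Beta(1+k, 7), with mean (1+k)/(1+7+k).
Set (1+k)/(8+k) > 0.62 and solve: k > (0.62·8 − 1)/(1 − 0.62) = 10.421.
The smallest integer exceeding 10.421 is 11, and checking k=11: (12)/(19) = 0.6316 > 0.62.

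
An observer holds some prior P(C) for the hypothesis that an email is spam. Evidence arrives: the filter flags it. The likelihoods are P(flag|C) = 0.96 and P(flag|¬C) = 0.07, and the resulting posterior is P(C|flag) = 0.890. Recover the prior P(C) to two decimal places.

P(C) = 0.37

In odds form, posterior odds = prior odds × likelihood ratio, so prior odds = posterior odds ÷ LR.
Posterior odds = 0.890/(1−0.890) = 8.0909. LR = 0.96/0.07 = 13.7143.
Prior odds = 8.0909/13.7143 = 0.5900, so P(C) = 0.5900/(1+0.5900) ≈ 0.37.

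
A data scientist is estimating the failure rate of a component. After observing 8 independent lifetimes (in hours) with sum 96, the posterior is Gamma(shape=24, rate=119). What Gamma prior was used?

Gamma–exponential conjugacy: posterior shape = α + n, posterior rate = β + Σtᵢ.
So α = 24 − 8 = 16 and β = 119 − 96 = 23.

Gamma(shape=16, rate=23)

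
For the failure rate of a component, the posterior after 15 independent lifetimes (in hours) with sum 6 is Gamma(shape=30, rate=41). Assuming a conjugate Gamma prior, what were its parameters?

Gamma(shape=15, rate=35)

Gamma–exponential conjugacy: posterior shape = α + n, posterior rate = β + Σtᵢ.
So α = 30 − 15 = 15 and β = 41 − 6 = 35.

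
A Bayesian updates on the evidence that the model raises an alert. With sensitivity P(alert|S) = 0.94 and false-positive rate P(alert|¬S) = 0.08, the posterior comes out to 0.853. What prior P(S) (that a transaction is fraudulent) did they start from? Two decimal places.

In odds form, posterior odds = prior odds × likelihood ratio, so prior odds = posterior odds ÷ LR.
Posterior odds = 0.853/(1−0.853) = 5.8027. LR = 0.94/0.08 = 11.7500.
Prior odds = 5.8027/11.7500 = 0.4938, so P(S) = 0.4938/(1+0.4938) ≈ 0.33.

P(S) = 0.33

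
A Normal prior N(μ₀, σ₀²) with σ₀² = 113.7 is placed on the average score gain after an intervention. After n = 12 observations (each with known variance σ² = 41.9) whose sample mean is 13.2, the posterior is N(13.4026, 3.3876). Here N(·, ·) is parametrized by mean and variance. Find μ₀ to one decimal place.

With known observation variance, the Normal–Normal posterior has precision τ_n = τ₀ + n/σ² and mean μ_n = (τ₀μ₀ + (n/σ²)x̄)/τ_n.
Here τ₀ = 1/113.7 = 0.008795 and τ_data = 12/41.9 = 0.286396, so τ_n = 0.295191.
Rearranging for μ₀: μ₀ = (μ_n·τ_n − τ_data·x̄)/τ₀ = (13.4026·0.295191 − 0.286396·13.2) / 0.008795 = 0.175900/0.008795 ≈ 20.0.

μ₀ = 20.0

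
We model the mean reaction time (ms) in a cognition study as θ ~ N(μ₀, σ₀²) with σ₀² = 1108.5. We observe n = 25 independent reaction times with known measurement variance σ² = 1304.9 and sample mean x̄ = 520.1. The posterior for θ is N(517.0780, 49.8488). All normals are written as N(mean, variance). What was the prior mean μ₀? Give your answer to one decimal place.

μ₀ = 452.9

With known observation variance, the Normal–Normal posterior has precision τ_n = τ₀ + n/σ² and mean μ_n = (τ₀μ₀ + (n/σ²)x̄)/τ_n.
Here τ₀ = 1/1108.5 = 0.000902 and τ_data = 25/1304.9 = 0.019159, so τ_n = 0.020061.
Rearranging for μ₀: μ₀ = (μ_n·τ_n − τ_data·x̄)/τ₀ = (517.0780·0.020061 − 0.019159·520.1) / 0.000902 = 0.408506/0.000902 ≈ 452.9.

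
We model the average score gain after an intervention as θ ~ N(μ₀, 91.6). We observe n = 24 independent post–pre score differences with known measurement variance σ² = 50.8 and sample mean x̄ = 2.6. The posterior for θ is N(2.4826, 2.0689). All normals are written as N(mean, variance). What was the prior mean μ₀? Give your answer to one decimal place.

With known observation variance, the Normal–Normal posterior has precision τ_n = τ₀ + n/σ² and mean μ_n = (τ₀μ₀ + (n/σ²)x̄)/τ_n.
Here τ₀ = 1/91.6 = 0.010917 and τ_data = 24/50.8 = 0.472441, so τ_n = 0.483358.
Rearranging for μ₀: μ₀ = (μ_n·τ_n − τ_data·x̄)/τ₀ = (2.4826·0.483358 − 0.472441·2.6) / 0.010917 = -0.028362/0.010917 ≈ -2.6.

μ₀ = -2.6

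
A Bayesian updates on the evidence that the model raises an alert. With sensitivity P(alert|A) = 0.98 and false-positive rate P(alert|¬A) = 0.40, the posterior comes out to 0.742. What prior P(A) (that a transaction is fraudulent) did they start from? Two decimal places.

P(A) = 0.54

Bayes' rule in odds form gives O(A|E) = O(A)·[P(E|A)/P(E|¬A)], hence O(A) = O(A|E)/LR.
Posterior odds = 0.742/(1−0.742) = 2.8760. LR = 0.98/0.40 = 2.4500.
Prior odds = 2.8760/2.4500 = 1.1739, so P(A) = 1.1739/(1+1.1739) ≈ 0.54.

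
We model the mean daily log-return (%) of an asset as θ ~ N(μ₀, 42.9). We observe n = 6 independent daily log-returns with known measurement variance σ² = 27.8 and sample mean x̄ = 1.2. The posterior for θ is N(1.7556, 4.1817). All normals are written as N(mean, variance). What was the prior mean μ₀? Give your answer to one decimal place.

μ₀ = 6.9

With known observation variance, the Normal–Normal posterior has precision τ_n = τ₀ + n/σ² and mean μ_n = (τ₀μ₀ + (n/σ²)x̄)/τ_n.
Here τ₀ = 1/42.9 = 0.023310 and τ_data = 6/27.8 = 0.215827, so τ_n = 0.239137.
Rearranging for μ₀: μ₀ = (μ_n·τ_n − τ_data·x̄)/τ₀ = (1.7556·0.239137 − 0.215827·1.2) / 0.023310 = 0.160837/0.023310 ≈ 6.9.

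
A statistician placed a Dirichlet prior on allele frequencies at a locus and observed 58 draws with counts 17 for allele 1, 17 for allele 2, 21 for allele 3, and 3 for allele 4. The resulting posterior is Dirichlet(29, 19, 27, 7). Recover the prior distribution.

For a Dirichlet(α) prior with multinomial counts c, the posterior is Dirichlet(α + c) componentwise.
Subtract each count from the matching posterior parameter: 29−17=12, 19−17=2, 27−21=6, 7−3=4.

Dirichlet(12, 2, 6, 4)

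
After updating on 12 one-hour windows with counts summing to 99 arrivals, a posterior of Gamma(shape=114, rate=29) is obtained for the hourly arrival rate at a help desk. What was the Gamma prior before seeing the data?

Gamma(shape=15, rate=17)

A Gamma(α, β) prior (rate parametrization) on a Poisson rate with n observations summing to S gives posterior Gamma(α+S, β+n).
So α = 114 − 99 = 15 and β = 29 − 12 = 17.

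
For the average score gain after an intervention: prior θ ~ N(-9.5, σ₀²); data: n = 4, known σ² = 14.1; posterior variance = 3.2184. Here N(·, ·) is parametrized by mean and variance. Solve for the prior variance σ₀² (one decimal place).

Posterior precision equals prior precision plus data precision: 1/σ_n² = 1/σ₀² + n/σ².
So 1/σ₀² = 1/3.2184 − 4/14.1 = 0.310713 − 0.283688 = 0.027025.
Hence σ₀² = 1/0.027025 ≈ 37.0.

σ₀² = 37.0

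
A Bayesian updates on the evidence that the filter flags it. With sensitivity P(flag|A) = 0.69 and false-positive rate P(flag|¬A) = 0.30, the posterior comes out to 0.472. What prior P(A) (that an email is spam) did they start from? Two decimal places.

In odds form, posterior odds = prior odds × likelihood ratio, so prior odds = posterior odds ÷ LR.
Posterior odds = 0.472/(1−0.472) = 0.8939. LR = 0.69/0.30 = 2.3000.
Prior odds = 0.8939/2.3000 = 0.3887, so P(A) = 0.3887/(1+0.3887) ≈ 0.28.

P(A) = 0.28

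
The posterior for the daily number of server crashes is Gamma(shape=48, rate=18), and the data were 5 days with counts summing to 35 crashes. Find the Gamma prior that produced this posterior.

Gamma–Poisson conjugacy: posterior shape = α + Σxᵢ, posterior rate = β + n.
So α = 48 − 35 = 13 and β = 18 − 5 = 13.

Gamma(shape=13, rate=13)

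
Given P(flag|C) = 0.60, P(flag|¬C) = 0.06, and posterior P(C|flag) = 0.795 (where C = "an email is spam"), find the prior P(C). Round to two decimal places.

In odds form, posterior odds = prior odds × likelihood ratio, so prior odds = posterior odds ÷ LR.
Posterior odds = 0.795/(1−0.795) = 3.8780. LR = 0.60/0.06 = 10.0000.
Prior odds = 3.8780/10.0000 = 0.3878, so P(C) = 0.3878/(1+0.3878) ≈ 0.28.

P(C) = 0.28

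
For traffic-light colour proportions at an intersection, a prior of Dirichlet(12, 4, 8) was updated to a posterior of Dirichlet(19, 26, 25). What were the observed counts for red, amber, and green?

counts (7, 22, 17)

For a Dirichlet(α) prior with multinomial counts c, the posterior is Dirichlet(α + c) componentwise.
Counts are posterior − prior componentwise: 19−12=7, 26−4=22, 25−8=17.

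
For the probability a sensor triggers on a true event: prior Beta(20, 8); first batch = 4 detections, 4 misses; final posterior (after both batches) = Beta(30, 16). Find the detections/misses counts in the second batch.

Sequential conjugate updates are equivalent to a single update on the pooled data, so total successes = posterior α − prior α and total failures = posterior β − prior β.
Total across both batches: 30−20=10 detections, 16−8=8 misses.
Subtract the first batch: 10−4=6 detections and 8−4=4 misses.

6 detections and 4 misses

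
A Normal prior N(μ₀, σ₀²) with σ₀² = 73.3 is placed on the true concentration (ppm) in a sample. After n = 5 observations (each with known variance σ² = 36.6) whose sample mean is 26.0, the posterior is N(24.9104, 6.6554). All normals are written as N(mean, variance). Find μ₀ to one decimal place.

μ₀ = 14.0

The posterior mean is a precision-weighted average: μ_n = (τ₀μ₀ + τ_data·x̄)/(τ₀+τ_data), with τ₀=1/σ₀² and τ_data=n/σ².
Here τ₀ = 1/73.3 = 0.013643 and τ_data = 5/36.6 = 0.136612, so τ_n = 0.150255.
Rearranging for μ₀: μ₀ = (μ_n·τ_n − τ_data·x̄)/τ₀ = (24.9104·0.150255 − 0.136612·26.0) / 0.013643 = 0.191000/0.013643 ≈ 14.0.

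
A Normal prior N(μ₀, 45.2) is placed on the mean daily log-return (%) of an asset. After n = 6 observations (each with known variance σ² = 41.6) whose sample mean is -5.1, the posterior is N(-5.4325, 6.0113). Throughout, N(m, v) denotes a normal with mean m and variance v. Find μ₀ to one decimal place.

The posterior mean is a precision-weighted average: μ_n = (τ₀μ₀ + τ_data·x̄)/(τ₀+τ_data), with τ₀=1/σ₀² and τ_data=n/σ².
Here τ₀ = 1/45.2 = 0.022124 and τ_data = 6/41.6 = 0.144231, so τ_n = 0.166355.
Rearranging for μ₀: μ₀ = (μ_n·τ_n − τ_data·x̄)/τ₀ = (-5.4325·0.166355 − 0.144231·-5.1) / 0.022124 = -0.168145/0.022124 ≈ -7.6.

μ₀ = -7.6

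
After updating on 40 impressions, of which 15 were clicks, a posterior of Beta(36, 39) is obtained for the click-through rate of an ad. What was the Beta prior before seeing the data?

Beta(21, 14)

A Beta(a, b) prior with s successes and f failures in binomial data gives a Beta(a+s, b+f) posterior.
Subtract the data counts: 36−15=21, 39−25=14.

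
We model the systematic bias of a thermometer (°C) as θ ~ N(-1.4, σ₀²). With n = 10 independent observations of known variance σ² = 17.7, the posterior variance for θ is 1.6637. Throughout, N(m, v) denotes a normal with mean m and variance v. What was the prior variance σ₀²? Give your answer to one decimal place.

σ₀² = 27.7

For the Normal–Normal model with known σ², precisions add: τ_n = τ₀ + n/σ².
So 1/σ₀² = 1/1.6637 − 10/17.7 = 0.601070 − 0.564972 = 0.036098.
Hence σ₀² = 1/0.036098 ≈ 27.7.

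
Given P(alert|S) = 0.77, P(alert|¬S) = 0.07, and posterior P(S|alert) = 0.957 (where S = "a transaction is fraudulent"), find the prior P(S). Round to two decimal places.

In odds form, posterior odds = prior odds × likelihood ratio, so prior odds = posterior odds ÷ LR.
Posterior odds = 0.957/(1−0.957) = 22.2558. LR = 0.77/0.07 = 11.0000.
Prior odds = 22.2558/11.0000 = 2.0233, so P(S) = 2.0233/(1+2.0233) ≈ 0.67.

P(S) = 0.67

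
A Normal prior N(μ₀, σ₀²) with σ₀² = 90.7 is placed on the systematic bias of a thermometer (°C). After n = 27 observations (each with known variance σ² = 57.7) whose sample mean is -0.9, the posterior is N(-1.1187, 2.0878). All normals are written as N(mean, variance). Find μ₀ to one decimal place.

With known observation variance, the Normal–Normal posterior has precision τ_n = τ₀ + n/σ² and mean μ_n = (τ₀μ₀ + (n/σ²)x̄)/τ_n.
Here τ₀ = 1/90.7 = 0.011025 and τ_data = 27/57.7 = 0.467938, so τ_n = 0.478963.
Rearranging for μ₀: μ₀ = (μ_n·τ_n − τ_data·x̄)/τ₀ = (-1.1187·0.478963 − 0.467938·-0.9) / 0.011025 = -0.114672/0.011025 ≈ -10.4.

μ₀ = -10.4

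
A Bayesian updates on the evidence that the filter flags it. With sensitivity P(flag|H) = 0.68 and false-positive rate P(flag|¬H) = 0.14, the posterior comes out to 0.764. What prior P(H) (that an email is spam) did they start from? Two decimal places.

P(H) = 0.40

In odds form, posterior odds = prior odds × likelihood ratio, so prior odds = posterior odds ÷ LR.
Posterior odds = 0.764/(1−0.764) = 3.2373. LR = 0.68/0.14 = 4.8571.
Prior odds = 3.2373/4.8571 = 0.6665, so P(H) = 0.6665/(1+0.6665) ≈ 0.40.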